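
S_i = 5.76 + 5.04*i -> [5.76, 10.8, 15.84, 20.88, 25.92]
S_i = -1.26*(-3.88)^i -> [-1.26, 4.89, -18.97, 73.6, -285.56]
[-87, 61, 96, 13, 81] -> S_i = Random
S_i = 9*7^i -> [9, 63, 441, 3087, 21609]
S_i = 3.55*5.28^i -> [3.55, 18.74, 98.97, 522.55, 2759.08]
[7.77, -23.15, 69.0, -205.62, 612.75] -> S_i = 7.77*(-2.98)^i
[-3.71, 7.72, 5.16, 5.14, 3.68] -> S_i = Random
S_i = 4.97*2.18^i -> [4.97, 10.83, 23.62, 51.49, 112.25]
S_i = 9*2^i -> [9, 18, 36, 72, 144]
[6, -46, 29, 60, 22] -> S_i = Random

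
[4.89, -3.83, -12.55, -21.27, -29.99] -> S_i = 4.89 + -8.72*i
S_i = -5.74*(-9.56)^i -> [-5.74, 54.87, -524.6, 5015.17, -47945.02]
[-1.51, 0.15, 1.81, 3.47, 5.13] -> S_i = -1.51 + 1.66*i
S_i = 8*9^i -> [8, 72, 648, 5832, 52488]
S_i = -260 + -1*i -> [-260, -261, -262, -263, -264]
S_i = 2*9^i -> [2, 18, 162, 1458, 13122]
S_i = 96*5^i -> [96, 480, 2400, 12000, 60000]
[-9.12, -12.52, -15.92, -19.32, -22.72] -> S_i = -9.12 + -3.40*i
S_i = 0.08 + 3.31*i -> [0.08, 3.39, 6.7, 10.01, 13.32]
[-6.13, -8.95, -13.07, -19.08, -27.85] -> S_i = -6.13*1.46^i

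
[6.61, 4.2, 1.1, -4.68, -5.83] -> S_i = Random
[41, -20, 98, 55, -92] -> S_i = Random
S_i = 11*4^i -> [11, 44, 176, 704, 2816]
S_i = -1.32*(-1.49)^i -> [-1.32, 1.97, -2.93, 4.37, -6.51]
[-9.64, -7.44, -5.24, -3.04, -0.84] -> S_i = -9.64 + 2.20*i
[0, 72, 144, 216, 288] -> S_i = 0 + 72*i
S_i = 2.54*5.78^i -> [2.54, 14.68, 84.86, 490.48, 2834.95]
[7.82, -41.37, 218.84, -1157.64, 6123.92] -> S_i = 7.82*(-5.29)^i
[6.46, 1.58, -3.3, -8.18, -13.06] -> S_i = 6.46 + -4.88*i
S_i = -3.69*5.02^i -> [-3.69, -18.52, -92.99, -466.81, -2343.37]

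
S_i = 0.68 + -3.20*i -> [0.68, -2.52, -5.72, -8.92, -12.12]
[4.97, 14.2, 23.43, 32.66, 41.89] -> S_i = 4.97 + 9.23*i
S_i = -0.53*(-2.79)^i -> [-0.53, 1.48, -4.13, 11.51, -32.11]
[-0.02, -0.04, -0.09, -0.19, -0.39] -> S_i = -0.02*2.10^i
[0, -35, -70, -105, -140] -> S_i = 0 + -35*i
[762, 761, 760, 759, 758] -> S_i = 762 + -1*i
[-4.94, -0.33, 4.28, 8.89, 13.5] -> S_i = -4.94 + 4.61*i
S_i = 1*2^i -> [1, 2, 4, 8, 16]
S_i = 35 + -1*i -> [35, 34, 33, 32, 31]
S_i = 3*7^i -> [3, 21, 147, 1029, 7203]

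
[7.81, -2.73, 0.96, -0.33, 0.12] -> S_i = 7.81*(-0.35)^i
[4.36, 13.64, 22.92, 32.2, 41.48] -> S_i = 4.36 + 9.28*i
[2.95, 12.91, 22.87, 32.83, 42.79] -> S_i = 2.95 + 9.96*i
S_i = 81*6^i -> [81, 486, 2916, 17496, 104976]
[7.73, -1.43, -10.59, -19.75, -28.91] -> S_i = 7.73 + -9.16*i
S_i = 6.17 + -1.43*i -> [6.17, 4.74, 3.31, 1.88, 0.45]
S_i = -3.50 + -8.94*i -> [-3.5, -12.44, -21.38, -30.32, -39.26]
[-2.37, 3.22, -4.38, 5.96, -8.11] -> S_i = -2.37*(-1.36)^i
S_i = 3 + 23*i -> [3, 26, 49, 72, 95]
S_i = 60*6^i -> [60, 360, 2160, 12960, 77760]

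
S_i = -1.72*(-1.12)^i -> [-1.72, 1.93, -2.16, 2.42, -2.71]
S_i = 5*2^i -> [5, 10, 20, 40, 80]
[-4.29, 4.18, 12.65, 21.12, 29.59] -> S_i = -4.29 + 8.47*i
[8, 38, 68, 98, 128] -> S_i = 8 + 30*i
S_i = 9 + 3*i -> [9, 12, 15, 18, 21]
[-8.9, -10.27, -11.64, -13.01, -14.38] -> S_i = -8.90 + -1.37*i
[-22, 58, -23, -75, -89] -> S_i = Random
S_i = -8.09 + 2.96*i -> [-8.09, -5.13, -2.17, 0.79, 3.75]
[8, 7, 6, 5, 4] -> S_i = 8 + -1*i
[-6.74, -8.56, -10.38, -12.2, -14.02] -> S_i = -6.74 + -1.82*i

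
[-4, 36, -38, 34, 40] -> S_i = Random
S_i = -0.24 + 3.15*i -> [-0.24, 2.91, 6.06, 9.21, 12.36]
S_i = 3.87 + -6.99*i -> [3.87, -3.12, -10.11, -17.1, -24.09]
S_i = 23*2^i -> [23, 46, 92, 184, 368]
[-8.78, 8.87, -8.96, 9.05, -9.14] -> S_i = -8.78*(-1.01)^i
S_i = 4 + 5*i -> [4, 9, 14, 19, 24]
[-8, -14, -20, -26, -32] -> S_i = -8 + -6*i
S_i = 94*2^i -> [94, 188, 376, 752, 1504]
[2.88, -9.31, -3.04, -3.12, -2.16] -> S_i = Random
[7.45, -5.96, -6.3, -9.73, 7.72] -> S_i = Random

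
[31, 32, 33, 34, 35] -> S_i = 31 + 1*i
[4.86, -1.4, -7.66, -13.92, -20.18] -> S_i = 4.86 + -6.26*i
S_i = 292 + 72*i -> [292, 364, 436, 508, 580]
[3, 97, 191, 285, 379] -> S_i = 3 + 94*i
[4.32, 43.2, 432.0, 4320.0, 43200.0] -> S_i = 4.32*10.00^i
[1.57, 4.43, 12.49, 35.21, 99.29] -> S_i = 1.57*2.82^i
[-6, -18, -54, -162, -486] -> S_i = -6*3^i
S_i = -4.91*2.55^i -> [-4.91, -12.52, -31.93, -81.41, -207.61]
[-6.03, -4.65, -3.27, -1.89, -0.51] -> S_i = -6.03 + 1.38*i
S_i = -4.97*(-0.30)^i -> [-4.97, 1.49, -0.45, 0.13, -0.04]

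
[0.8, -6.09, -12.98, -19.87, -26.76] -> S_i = 0.80 + -6.89*i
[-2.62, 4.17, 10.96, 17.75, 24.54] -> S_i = -2.62 + 6.79*i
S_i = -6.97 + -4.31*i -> [-6.97, -11.28, -15.59, -19.9, -24.21]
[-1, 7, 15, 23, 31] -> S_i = -1 + 8*i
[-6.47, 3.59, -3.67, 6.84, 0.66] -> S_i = Random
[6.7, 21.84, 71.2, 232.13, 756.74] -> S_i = 6.70*3.26^i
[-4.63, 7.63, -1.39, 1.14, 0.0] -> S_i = Random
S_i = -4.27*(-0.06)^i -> [-4.27, 0.26, -0.02, 0.0, -0.0]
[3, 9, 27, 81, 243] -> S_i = 3*3^i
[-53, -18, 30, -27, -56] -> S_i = Random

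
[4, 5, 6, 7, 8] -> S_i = 4 + 1*i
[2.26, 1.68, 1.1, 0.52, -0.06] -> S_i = 2.26 + -0.58*i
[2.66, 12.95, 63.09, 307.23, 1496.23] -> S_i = 2.66*4.87^i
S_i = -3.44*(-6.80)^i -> [-3.44, 23.39, -159.07, 1081.65, -7355.19]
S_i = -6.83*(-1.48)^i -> [-6.83, 10.11, -14.96, 22.14, -32.77]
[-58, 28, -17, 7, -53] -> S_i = Random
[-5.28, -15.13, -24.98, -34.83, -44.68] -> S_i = -5.28 + -9.85*i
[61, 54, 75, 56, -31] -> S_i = Random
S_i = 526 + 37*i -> [526, 563, 600, 637, 674]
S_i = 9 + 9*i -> [9, 18, 27, 36, 45]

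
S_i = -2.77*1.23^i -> [-2.77, -3.41, -4.19, -5.15, -6.34]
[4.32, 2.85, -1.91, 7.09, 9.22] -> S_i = Random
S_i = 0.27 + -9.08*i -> [0.27, -8.81, -17.89, -26.97, -36.05]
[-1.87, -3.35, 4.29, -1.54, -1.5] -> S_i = Random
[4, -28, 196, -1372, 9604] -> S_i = 4*-7^i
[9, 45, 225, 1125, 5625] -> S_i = 9*5^i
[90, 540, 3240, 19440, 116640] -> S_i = 90*6^i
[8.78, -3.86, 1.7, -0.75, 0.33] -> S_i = 8.78*(-0.44)^i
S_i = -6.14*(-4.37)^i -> [-6.14, 26.83, -117.25, 512.4, -2239.21]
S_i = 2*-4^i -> [2, -8, 32, -128, 512]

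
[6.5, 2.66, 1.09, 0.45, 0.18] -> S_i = 6.50*0.41^i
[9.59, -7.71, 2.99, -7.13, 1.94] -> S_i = Random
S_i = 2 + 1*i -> [2, 3, 4, 5, 6]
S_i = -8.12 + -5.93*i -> [-8.12, -14.05, -19.98, -25.91, -31.84]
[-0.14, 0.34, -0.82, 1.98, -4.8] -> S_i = -0.14*(-2.42)^i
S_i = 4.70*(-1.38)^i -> [4.7, -6.49, 8.95, -12.35, 17.05]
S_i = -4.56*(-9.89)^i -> [-4.56, 45.1, -446.02, 4411.17, -43626.46]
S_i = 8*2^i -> [8, 16, 32, 64, 128]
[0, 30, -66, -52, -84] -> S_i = Random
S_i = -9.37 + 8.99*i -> [-9.37, -0.38, 8.61, 17.6, 26.59]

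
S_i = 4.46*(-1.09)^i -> [4.46, -4.86, 5.3, -5.78, 6.3]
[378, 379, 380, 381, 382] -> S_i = 378 + 1*i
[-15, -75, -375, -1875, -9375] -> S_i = -15*5^i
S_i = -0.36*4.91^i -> [-0.36, -1.77, -8.68, -42.61, -209.23]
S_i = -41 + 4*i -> [-41, -37, -33, -29, -25]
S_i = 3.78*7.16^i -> [3.78, 27.06, 193.78, 1387.49, 9934.45]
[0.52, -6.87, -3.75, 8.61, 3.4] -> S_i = Random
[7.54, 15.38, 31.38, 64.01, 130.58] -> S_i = 7.54*2.04^i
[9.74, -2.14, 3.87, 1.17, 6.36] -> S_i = Random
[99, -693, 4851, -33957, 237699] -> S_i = 99*-7^i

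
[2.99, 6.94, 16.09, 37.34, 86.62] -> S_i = 2.99*2.32^i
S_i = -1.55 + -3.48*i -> [-1.55, -5.03, -8.51, -11.99, -15.47]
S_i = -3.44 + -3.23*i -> [-3.44, -6.67, -9.9, -13.13, -16.36]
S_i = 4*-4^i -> [4, -16, 64, -256, 1024]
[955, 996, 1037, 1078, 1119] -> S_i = 955 + 41*i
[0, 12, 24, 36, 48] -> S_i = 0 + 12*i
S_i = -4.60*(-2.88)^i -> [-4.6, 13.25, -38.15, 109.88, -316.47]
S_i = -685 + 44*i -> [-685, -641, -597, -553, -509]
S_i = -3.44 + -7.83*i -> [-3.44, -11.27, -19.1, -26.93, -34.76]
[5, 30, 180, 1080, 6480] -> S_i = 5*6^i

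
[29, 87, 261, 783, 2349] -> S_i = 29*3^i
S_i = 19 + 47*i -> [19, 66, 113, 160, 207]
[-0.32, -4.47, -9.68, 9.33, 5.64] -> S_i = Random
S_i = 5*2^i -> [5, 10, 20, 40, 80]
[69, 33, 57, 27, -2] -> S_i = Random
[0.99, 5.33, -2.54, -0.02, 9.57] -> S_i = Random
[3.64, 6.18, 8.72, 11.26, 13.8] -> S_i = 3.64 + 2.54*i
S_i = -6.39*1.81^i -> [-6.39, -11.57, -20.93, -37.89, -68.58]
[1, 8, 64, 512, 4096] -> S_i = 1*8^i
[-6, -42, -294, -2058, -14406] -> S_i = -6*7^i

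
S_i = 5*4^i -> [5, 20, 80, 320, 1280]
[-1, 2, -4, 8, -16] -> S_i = -1*-2^i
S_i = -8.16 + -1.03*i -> [-8.16, -9.19, -10.22, -11.25, -12.28]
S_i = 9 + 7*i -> [9, 16, 23, 30, 37]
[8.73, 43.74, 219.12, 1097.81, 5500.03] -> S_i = 8.73*5.01^i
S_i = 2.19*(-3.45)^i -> [2.19, -7.56, 26.07, -89.93, 310.26]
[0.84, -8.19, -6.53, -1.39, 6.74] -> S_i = Random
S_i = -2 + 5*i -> [-2, 3, 8, 13, 18]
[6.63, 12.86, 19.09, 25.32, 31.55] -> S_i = 6.63 + 6.23*i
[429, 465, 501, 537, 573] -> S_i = 429 + 36*i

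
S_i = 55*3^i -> [55, 165, 495, 1485, 4455]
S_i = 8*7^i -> [8, 56, 392, 2744, 19208]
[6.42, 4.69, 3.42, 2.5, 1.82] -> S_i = 6.42*0.73^i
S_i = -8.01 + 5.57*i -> [-8.01, -2.44, 3.13, 8.7, 14.27]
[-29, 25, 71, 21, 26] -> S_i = Random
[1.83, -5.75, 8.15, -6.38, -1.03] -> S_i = Random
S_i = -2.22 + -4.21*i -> [-2.22, -6.43, -10.64, -14.85, -19.06]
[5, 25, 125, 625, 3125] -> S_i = 5*5^i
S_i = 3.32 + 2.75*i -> [3.32, 6.07, 8.82, 11.57, 14.32]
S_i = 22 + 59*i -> [22, 81, 140, 199, 258]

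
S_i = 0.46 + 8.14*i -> [0.46, 8.6, 16.74, 24.88, 33.02]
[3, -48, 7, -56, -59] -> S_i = Random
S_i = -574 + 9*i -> [-574, -565, -556, -547, -538]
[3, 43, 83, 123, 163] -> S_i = 3 + 40*i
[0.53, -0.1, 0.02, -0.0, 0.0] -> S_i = 0.53*(-0.19)^i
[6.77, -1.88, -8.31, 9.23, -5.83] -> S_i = Random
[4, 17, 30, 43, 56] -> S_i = 4 + 13*i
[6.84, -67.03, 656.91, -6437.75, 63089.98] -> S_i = 6.84*(-9.80)^i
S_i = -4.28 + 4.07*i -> [-4.28, -0.21, 3.86, 7.93, 12.0]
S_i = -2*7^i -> [-2, -14, -98, -686, -4802]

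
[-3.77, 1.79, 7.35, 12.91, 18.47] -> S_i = -3.77 + 5.56*i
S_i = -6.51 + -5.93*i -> [-6.51, -12.44, -18.37, -24.3, -30.23]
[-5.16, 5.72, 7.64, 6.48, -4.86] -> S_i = Random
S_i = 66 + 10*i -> [66, 76, 86, 96, 106]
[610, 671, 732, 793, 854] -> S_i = 610 + 61*i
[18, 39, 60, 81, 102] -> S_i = 18 + 21*i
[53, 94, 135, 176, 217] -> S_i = 53 + 41*i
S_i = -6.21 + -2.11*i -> [-6.21, -8.32, -10.43, -12.54, -14.65]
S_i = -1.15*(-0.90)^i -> [-1.15, 1.03, -0.93, 0.84, -0.75]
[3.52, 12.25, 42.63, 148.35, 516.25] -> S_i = 3.52*3.48^i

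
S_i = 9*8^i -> [9, 72, 576, 4608, 36864]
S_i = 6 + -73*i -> [6, -67, -140, -213, -286]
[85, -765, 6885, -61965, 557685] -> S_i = 85*-9^i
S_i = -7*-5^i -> [-7, 35, -175, 875, -4375]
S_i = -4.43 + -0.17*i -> [-4.43, -4.6, -4.77, -4.94, -5.11]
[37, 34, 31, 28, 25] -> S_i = 37 + -3*i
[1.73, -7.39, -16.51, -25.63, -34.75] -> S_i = 1.73 + -9.12*i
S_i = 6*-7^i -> [6, -42, 294, -2058, 14406]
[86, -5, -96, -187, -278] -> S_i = 86 + -91*i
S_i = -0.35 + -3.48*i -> [-0.35, -3.83, -7.31, -10.79, -14.27]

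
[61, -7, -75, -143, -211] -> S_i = 61 + -68*i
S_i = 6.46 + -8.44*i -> [6.46, -1.98, -10.42, -18.86, -27.3]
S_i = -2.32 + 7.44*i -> [-2.32, 5.12, 12.56, 20.0, 27.44]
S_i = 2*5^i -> [2, 10, 50, 250, 1250]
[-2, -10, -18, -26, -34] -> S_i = -2 + -8*i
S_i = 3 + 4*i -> [3, 7, 11, 15, 19]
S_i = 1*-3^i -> [1, -3, 9, -27, 81]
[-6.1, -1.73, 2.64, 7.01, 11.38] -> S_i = -6.10 + 4.37*i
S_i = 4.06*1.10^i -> [4.06, 4.47, 4.91, 5.4, 5.94]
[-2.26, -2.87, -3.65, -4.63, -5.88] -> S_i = -2.26*1.27^i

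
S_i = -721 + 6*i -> [-721, -715, -709, -703, -697]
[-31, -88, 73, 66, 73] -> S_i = Random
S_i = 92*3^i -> [92, 276, 828, 2484, 7452]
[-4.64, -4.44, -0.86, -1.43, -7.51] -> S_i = Random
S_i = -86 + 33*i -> [-86, -53, -20, 13, 46]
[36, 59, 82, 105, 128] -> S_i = 36 + 23*i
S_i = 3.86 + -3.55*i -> [3.86, 0.31, -3.24, -6.79, -10.34]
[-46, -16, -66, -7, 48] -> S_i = Random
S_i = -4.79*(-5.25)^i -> [-4.79, 25.15, -132.02, 693.13, -3638.92]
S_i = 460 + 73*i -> [460, 533, 606, 679, 752]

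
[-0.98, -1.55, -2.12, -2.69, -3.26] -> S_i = -0.98 + -0.57*i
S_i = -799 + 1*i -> [-799, -798, -797, -796, -795]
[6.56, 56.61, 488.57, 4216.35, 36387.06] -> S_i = 6.56*8.63^i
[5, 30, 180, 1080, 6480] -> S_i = 5*6^i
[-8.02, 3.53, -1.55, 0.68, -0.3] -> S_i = -8.02*(-0.44)^i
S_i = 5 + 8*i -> [5, 13, 21, 29, 37]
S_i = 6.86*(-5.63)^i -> [6.86, -38.62, 217.44, -1224.19, 6892.2]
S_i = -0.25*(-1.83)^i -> [-0.25, 0.46, -0.84, 1.53, -2.8]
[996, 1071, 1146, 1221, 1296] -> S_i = 996 + 75*i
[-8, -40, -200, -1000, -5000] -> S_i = -8*5^i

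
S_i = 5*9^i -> [5, 45, 405, 3645, 32805]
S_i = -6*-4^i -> [-6, 24, -96, 384, -1536]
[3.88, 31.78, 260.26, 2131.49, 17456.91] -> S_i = 3.88*8.19^i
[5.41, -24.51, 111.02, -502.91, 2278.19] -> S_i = 5.41*(-4.53)^i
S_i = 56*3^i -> [56, 168, 504, 1512, 4536]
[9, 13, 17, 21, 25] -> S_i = 9 + 4*i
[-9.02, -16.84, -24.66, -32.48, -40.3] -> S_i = -9.02 + -7.82*i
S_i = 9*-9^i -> [9, -81, 729, -6561, 59049]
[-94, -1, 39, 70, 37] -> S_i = Random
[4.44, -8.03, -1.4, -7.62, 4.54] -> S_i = Random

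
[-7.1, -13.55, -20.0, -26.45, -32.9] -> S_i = -7.10 + -6.45*i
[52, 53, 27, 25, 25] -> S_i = Random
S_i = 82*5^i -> [82, 410, 2050, 10250, 51250]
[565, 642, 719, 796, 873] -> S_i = 565 + 77*i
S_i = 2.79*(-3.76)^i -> [2.79, -10.49, 39.44, -148.31, 557.64]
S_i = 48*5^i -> [48, 240, 1200, 6000, 30000]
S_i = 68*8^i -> [68, 544, 4352, 34816, 278528]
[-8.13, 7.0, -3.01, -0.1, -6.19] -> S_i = Random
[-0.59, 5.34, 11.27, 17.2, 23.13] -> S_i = -0.59 + 5.93*i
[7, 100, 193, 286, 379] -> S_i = 7 + 93*i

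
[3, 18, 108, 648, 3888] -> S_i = 3*6^i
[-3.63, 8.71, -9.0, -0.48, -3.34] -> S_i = Random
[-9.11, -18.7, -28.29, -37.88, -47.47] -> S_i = -9.11 + -9.59*i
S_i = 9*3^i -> [9, 27, 81, 243, 729]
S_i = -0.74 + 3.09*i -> [-0.74, 2.35, 5.44, 8.53, 11.62]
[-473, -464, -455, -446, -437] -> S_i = -473 + 9*i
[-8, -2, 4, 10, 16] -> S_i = -8 + 6*i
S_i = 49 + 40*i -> [49, 89, 129, 169, 209]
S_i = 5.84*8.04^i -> [5.84, 46.95, 377.51, 3035.16, 24402.65]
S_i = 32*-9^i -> [32, -288, 2592, -23328, 209952]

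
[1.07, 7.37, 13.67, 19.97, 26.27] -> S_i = 1.07 + 6.30*i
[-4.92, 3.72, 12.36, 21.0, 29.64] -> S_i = -4.92 + 8.64*i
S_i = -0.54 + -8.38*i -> [-0.54, -8.92, -17.3, -25.68, -34.06]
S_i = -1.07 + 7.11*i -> [-1.07, 6.04, 13.15, 20.26, 27.37]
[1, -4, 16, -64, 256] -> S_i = 1*-4^i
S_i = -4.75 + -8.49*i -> [-4.75, -13.24, -21.73, -30.22, -38.71]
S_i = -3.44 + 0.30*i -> [-3.44, -3.14, -2.84, -2.54, -2.24]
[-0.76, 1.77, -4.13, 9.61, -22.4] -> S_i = -0.76*(-2.33)^i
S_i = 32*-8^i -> [32, -256, 2048, -16384, 131072]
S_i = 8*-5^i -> [8, -40, 200, -1000, 5000]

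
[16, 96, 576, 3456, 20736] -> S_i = 16*6^i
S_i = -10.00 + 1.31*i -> [-10.0, -8.69, -7.38, -6.07, -4.76]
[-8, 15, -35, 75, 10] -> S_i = Random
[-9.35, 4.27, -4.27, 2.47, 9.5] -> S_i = Random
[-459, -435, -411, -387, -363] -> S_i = -459 + 24*i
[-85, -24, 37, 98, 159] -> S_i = -85 + 61*i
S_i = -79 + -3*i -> [-79, -82, -85, -88, -91]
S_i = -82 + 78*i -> [-82, -4, 74, 152, 230]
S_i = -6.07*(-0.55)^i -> [-6.07, 3.34, -1.84, 1.01, -0.56]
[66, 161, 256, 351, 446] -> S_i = 66 + 95*i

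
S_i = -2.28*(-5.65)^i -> [-2.28, 12.88, -72.78, 411.23, -2323.42]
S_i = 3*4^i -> [3, 12, 48, 192, 768]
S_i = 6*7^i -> [6, 42, 294, 2058, 14406]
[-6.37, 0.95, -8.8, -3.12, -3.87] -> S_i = Random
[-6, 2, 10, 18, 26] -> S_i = -6 + 8*i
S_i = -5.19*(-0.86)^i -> [-5.19, 4.46, -3.84, 3.3, -2.84]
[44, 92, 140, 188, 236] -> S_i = 44 + 48*i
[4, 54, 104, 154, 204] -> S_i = 4 + 50*i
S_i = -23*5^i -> [-23, -115, -575, -2875, -14375]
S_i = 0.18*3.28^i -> [0.18, 0.59, 1.94, 6.35, 20.83]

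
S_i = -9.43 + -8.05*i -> [-9.43, -17.48, -25.53, -33.58, -41.63]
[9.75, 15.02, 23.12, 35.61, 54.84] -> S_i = 9.75*1.54^i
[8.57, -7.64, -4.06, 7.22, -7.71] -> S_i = Random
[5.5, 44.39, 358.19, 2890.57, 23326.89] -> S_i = 5.50*8.07^i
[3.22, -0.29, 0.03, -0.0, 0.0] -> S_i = 3.22*(-0.09)^i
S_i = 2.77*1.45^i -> [2.77, 4.02, 5.82, 8.44, 12.24]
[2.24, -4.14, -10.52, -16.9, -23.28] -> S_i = 2.24 + -6.38*i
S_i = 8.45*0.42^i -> [8.45, 3.55, 1.49, 0.63, 0.26]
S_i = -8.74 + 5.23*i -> [-8.74, -3.51, 1.72, 6.95, 12.18]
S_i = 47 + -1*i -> [47, 46, 45, 44, 43]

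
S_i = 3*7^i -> [3, 21, 147, 1029, 7203]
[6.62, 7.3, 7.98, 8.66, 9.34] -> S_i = 6.62 + 0.68*i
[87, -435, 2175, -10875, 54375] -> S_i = 87*-5^i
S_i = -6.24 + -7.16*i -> [-6.24, -13.4, -20.56, -27.72, -34.88]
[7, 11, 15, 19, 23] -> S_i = 7 + 4*i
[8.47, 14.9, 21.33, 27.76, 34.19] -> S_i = 8.47 + 6.43*i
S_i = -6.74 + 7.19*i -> [-6.74, 0.45, 7.64, 14.83, 22.02]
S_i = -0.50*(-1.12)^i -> [-0.5, 0.56, -0.63, 0.7, -0.79]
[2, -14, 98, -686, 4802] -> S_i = 2*-7^i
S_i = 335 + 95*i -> [335, 430, 525, 620, 715]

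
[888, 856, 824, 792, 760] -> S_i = 888 + -32*i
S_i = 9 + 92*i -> [9, 101, 193, 285, 377]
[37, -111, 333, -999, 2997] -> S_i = 37*-3^i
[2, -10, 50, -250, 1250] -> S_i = 2*-5^i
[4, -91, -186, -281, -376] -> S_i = 4 + -95*i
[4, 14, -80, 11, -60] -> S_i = Random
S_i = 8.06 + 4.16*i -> [8.06, 12.22, 16.38, 20.54, 24.7]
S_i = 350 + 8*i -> [350, 358, 366, 374, 382]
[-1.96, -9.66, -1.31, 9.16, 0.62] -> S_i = Random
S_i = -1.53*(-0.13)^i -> [-1.53, 0.2, -0.03, 0.0, -0.0]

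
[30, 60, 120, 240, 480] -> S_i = 30*2^i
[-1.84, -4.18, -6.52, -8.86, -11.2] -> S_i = -1.84 + -2.34*i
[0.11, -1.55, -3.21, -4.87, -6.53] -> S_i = 0.11 + -1.66*i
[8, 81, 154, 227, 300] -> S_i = 8 + 73*i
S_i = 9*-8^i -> [9, -72, 576, -4608, 36864]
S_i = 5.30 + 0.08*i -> [5.3, 5.38, 5.46, 5.54, 5.62]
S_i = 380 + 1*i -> [380, 381, 382, 383, 384]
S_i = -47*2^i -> [-47, -94, -188, -376, -752]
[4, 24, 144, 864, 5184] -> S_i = 4*6^i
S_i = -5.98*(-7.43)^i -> [-5.98, 44.43, -330.13, 2452.83, -18224.53]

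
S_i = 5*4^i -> [5, 20, 80, 320, 1280]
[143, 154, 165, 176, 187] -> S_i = 143 + 11*i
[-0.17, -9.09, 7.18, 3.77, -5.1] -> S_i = Random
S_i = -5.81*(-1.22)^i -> [-5.81, 7.09, -8.65, 10.55, -12.87]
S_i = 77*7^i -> [77, 539, 3773, 26411, 184877]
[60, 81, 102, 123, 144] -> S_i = 60 + 21*i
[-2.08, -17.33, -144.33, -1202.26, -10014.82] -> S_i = -2.08*8.33^i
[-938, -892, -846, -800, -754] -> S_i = -938 + 46*i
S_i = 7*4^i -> [7, 28, 112, 448, 1792]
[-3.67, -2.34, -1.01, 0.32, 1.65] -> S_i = -3.67 + 1.33*i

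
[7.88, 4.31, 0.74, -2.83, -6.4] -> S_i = 7.88 + -3.57*i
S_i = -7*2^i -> [-7, -14, -28, -56, -112]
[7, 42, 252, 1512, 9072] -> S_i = 7*6^i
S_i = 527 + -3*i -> [527, 524, 521, 518, 515]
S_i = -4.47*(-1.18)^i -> [-4.47, 5.27, -6.22, 7.34, -8.67]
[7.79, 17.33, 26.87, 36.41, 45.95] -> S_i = 7.79 + 9.54*i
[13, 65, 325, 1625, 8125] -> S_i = 13*5^i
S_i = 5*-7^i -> [5, -35, 245, -1715, 12005]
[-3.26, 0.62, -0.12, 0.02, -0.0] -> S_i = -3.26*(-0.19)^i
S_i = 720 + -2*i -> [720, 718, 716, 714, 712]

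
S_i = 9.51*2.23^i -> [9.51, 21.21, 47.29, 105.46, 235.18]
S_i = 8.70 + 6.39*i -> [8.7, 15.09, 21.48, 27.87, 34.26]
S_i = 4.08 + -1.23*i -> [4.08, 2.85, 1.62, 0.39, -0.84]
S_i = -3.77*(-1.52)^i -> [-3.77, 5.73, -8.71, 13.24, -20.12]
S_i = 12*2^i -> [12, 24, 48, 96, 192]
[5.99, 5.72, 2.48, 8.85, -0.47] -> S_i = Random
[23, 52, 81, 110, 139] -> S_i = 23 + 29*i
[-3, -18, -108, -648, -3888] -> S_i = -3*6^i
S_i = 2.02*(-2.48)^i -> [2.02, -5.01, 12.42, -30.81, 76.41]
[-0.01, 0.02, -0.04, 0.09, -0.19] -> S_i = -0.01*(-2.08)^i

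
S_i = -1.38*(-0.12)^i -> [-1.38, 0.17, -0.02, 0.0, -0.0]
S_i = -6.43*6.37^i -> [-6.43, -40.96, -260.91, -1661.99, -10586.9]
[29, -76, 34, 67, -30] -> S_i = Random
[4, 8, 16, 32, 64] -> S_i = 4*2^i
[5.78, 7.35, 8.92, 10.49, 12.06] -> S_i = 5.78 + 1.57*i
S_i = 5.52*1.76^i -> [5.52, 9.72, 17.1, 30.09, 52.97]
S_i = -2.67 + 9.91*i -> [-2.67, 7.24, 17.15, 27.06, 36.97]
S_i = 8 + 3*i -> [8, 11, 14, 17, 20]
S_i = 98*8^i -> [98, 784, 6272, 50176, 401408]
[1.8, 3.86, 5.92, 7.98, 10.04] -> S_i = 1.80 + 2.06*i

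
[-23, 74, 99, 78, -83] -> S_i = Random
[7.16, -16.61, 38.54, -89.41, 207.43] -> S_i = 7.16*(-2.32)^i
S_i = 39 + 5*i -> [39, 44, 49, 54, 59]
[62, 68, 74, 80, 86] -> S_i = 62 + 6*i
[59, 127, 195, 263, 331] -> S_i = 59 + 68*i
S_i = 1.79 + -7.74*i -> [1.79, -5.95, -13.69, -21.43, -29.17]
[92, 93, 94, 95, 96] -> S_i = 92 + 1*i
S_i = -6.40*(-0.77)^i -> [-6.4, 4.93, -3.79, 2.92, -2.25]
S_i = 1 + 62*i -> [1, 63, 125, 187, 249]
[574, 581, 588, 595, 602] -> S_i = 574 + 7*i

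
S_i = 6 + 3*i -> [6, 9, 12, 15, 18]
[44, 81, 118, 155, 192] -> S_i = 44 + 37*i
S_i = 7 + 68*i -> [7, 75, 143, 211, 279]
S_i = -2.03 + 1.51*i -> [-2.03, -0.52, 0.99, 2.5, 4.01]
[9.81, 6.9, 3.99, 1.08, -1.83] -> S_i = 9.81 + -2.91*i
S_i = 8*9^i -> [8, 72, 648, 5832, 52488]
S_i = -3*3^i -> [-3, -9, -27, -81, -243]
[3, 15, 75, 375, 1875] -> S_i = 3*5^i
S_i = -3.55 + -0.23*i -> [-3.55, -3.78, -4.01, -4.24, -4.47]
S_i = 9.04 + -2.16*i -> [9.04, 6.88, 4.72, 2.56, 0.4]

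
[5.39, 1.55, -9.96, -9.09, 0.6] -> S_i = Random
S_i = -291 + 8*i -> [-291, -283, -275, -267, -259]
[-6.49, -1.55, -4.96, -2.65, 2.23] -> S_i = Random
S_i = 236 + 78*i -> [236, 314, 392, 470, 548]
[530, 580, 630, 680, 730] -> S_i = 530 + 50*i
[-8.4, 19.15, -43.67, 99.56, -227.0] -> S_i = -8.40*(-2.28)^i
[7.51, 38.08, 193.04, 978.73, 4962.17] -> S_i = 7.51*5.07^i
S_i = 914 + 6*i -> [914, 920, 926, 932, 938]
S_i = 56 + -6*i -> [56, 50, 44, 38, 32]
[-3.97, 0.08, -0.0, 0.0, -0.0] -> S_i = -3.97*(-0.02)^i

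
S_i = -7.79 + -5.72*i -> [-7.79, -13.51, -19.23, -24.95, -30.67]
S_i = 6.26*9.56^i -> [6.26, 59.85, 572.12, 5469.5, 52288.47]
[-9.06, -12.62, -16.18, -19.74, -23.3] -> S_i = -9.06 + -3.56*i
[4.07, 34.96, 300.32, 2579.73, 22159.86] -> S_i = 4.07*8.59^i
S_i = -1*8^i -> [-1, -8, -64, -512, -4096]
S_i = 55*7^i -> [55, 385, 2695, 18865, 132055]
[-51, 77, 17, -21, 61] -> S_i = Random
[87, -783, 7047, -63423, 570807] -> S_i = 87*-9^i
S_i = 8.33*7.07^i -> [8.33, 58.89, 416.37, 2943.77, 20812.42]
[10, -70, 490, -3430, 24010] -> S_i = 10*-7^i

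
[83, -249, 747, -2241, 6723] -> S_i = 83*-3^i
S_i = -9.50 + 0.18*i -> [-9.5, -9.32, -9.14, -8.96, -8.78]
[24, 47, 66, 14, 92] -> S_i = Random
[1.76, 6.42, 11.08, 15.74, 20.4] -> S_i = 1.76 + 4.66*i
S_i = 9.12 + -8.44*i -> [9.12, 0.68, -7.76, -16.2, -24.64]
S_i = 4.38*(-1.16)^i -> [4.38, -5.08, 5.89, -6.84, 7.93]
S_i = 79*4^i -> [79, 316, 1264, 5056, 20224]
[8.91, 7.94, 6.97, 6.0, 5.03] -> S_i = 8.91 + -0.97*i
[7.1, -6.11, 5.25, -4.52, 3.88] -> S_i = 7.10*(-0.86)^i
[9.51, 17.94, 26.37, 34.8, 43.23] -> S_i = 9.51 + 8.43*i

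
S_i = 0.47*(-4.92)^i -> [0.47, -2.31, 11.38, -55.97, 275.4]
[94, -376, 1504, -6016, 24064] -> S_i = 94*-4^i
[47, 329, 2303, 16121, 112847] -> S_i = 47*7^i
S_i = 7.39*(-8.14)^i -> [7.39, -60.15, 489.66, -3985.82, 32444.57]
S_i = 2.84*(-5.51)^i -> [2.84, -15.65, 86.22, -475.09, 2617.73]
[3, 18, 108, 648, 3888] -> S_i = 3*6^i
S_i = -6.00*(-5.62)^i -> [-6.0, 33.72, -189.51, 1065.03, -5985.45]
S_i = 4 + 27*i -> [4, 31, 58, 85, 112]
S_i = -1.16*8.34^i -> [-1.16, -9.67, -80.68, -672.91, -5612.06]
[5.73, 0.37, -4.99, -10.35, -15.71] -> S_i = 5.73 + -5.36*i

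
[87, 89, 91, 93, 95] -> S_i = 87 + 2*i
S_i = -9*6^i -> [-9, -54, -324, -1944, -11664]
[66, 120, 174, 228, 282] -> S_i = 66 + 54*i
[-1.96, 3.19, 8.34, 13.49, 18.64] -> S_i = -1.96 + 5.15*i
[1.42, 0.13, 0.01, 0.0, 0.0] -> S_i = 1.42*0.09^i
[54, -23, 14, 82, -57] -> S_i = Random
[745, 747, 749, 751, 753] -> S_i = 745 + 2*i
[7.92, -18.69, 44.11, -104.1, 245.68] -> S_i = 7.92*(-2.36)^i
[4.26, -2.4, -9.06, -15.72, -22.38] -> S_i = 4.26 + -6.66*i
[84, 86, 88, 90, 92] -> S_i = 84 + 2*i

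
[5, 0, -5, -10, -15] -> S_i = 5 + -5*i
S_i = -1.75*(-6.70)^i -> [-1.75, 11.72, -78.56, 526.34, -3526.45]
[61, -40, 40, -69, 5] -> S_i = Random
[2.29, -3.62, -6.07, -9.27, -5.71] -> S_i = Random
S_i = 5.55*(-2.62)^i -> [5.55, -14.54, 38.1, -99.82, 261.52]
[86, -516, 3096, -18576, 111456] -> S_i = 86*-6^i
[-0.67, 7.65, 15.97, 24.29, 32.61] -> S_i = -0.67 + 8.32*i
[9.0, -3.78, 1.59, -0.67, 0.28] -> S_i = 9.00*(-0.42)^i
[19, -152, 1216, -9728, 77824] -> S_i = 19*-8^i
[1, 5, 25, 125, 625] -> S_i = 1*5^i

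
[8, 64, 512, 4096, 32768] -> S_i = 8*8^i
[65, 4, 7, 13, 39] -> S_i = Random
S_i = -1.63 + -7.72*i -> [-1.63, -9.35, -17.07, -24.79, -32.51]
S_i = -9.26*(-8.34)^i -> [-9.26, 77.23, -644.08, 5371.67, -44799.71]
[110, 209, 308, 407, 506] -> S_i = 110 + 99*i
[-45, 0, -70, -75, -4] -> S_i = Random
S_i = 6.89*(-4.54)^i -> [6.89, -31.28, 142.01, -644.74, 2927.13]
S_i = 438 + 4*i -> [438, 442, 446, 450, 454]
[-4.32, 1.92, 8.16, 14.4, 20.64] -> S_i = -4.32 + 6.24*i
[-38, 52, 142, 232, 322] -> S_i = -38 + 90*i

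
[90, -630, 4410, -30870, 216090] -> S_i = 90*-7^i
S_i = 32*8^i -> [32, 256, 2048, 16384, 131072]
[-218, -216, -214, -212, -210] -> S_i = -218 + 2*i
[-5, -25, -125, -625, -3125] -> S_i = -5*5^i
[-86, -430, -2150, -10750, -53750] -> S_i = -86*5^i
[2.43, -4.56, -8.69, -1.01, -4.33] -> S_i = Random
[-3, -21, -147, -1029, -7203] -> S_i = -3*7^i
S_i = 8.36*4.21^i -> [8.36, 35.2, 148.17, 623.81, 2626.24]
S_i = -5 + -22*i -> [-5, -27, -49, -71, -93]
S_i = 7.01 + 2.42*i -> [7.01, 9.43, 11.85, 14.27, 16.69]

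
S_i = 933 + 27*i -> [933, 960, 987, 1014, 1041]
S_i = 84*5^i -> [84, 420, 2100, 10500, 52500]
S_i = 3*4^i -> [3, 12, 48, 192, 768]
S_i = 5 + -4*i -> [5, 1, -3, -7, -11]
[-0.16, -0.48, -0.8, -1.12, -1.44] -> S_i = -0.16 + -0.32*i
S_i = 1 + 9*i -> [1, 10, 19, 28, 37]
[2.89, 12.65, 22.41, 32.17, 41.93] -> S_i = 2.89 + 9.76*i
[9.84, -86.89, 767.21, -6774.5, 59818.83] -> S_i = 9.84*(-8.83)^i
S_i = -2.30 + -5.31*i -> [-2.3, -7.61, -12.92, -18.23, -23.54]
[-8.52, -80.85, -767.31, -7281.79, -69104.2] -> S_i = -8.52*9.49^i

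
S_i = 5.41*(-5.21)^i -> [5.41, -28.19, 146.85, -765.09, 3986.1]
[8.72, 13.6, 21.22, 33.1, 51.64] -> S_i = 8.72*1.56^i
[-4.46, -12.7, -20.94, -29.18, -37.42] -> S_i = -4.46 + -8.24*i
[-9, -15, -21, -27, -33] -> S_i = -9 + -6*i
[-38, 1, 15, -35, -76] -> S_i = Random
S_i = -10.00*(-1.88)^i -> [-10.0, 18.8, -35.34, 66.45, -124.92]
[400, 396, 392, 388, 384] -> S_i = 400 + -4*i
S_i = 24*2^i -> [24, 48, 96, 192, 384]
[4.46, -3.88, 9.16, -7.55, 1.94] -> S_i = Random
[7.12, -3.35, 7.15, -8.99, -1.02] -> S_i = Random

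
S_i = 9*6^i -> [9, 54, 324, 1944, 11664]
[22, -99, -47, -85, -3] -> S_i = Random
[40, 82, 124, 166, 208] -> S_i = 40 + 42*i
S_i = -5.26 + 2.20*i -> [-5.26, -3.06, -0.86, 1.34, 3.54]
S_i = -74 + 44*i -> [-74, -30, 14, 58, 102]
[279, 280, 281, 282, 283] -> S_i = 279 + 1*i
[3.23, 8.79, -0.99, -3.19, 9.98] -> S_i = Random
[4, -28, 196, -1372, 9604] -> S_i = 4*-7^i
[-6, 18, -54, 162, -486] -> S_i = -6*-3^i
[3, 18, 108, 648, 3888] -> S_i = 3*6^i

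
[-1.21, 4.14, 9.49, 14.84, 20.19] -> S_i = -1.21 + 5.35*i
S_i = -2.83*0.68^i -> [-2.83, -1.92, -1.31, -0.89, -0.61]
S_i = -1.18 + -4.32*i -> [-1.18, -5.5, -9.82, -14.14, -18.46]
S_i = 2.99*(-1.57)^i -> [2.99, -4.69, 7.37, -11.57, 18.17]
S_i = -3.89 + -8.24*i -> [-3.89, -12.13, -20.37, -28.61, -36.85]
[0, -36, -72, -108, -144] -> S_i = 0 + -36*i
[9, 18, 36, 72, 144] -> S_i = 9*2^i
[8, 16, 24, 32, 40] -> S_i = 8 + 8*i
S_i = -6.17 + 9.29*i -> [-6.17, 3.12, 12.41, 21.7, 30.99]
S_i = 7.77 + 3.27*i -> [7.77, 11.04, 14.31, 17.58, 20.85]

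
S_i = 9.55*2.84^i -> [9.55, 27.12, 77.03, 218.76, 621.26]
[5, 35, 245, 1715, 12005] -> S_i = 5*7^i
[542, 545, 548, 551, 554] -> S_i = 542 + 3*i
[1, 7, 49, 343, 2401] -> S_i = 1*7^i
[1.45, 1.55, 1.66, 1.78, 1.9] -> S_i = 1.45*1.07^i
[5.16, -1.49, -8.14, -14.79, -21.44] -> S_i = 5.16 + -6.65*i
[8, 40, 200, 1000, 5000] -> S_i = 8*5^i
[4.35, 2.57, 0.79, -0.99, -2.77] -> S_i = 4.35 + -1.78*i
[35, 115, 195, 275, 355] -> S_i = 35 + 80*i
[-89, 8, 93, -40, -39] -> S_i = Random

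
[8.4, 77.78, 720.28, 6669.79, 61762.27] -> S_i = 8.40*9.26^i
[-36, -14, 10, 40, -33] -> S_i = Random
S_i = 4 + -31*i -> [4, -27, -58, -89, -120]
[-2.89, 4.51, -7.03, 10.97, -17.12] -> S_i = -2.89*(-1.56)^i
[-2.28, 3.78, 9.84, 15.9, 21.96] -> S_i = -2.28 + 6.06*i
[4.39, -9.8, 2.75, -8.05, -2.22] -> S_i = Random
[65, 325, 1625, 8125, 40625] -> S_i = 65*5^i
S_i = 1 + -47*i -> [1, -46, -93, -140, -187]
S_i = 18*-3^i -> [18, -54, 162, -486, 1458]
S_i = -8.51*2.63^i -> [-8.51, -22.38, -58.86, -154.81, -407.15]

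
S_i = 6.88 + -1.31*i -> [6.88, 5.57, 4.26, 2.95, 1.64]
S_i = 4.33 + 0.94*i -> [4.33, 5.27, 6.21, 7.15, 8.09]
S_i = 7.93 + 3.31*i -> [7.93, 11.24, 14.55, 17.86, 21.17]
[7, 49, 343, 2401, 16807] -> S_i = 7*7^i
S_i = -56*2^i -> [-56, -112, -224, -448, -896]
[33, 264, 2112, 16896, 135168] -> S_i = 33*8^i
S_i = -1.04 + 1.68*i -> [-1.04, 0.64, 2.32, 4.0, 5.68]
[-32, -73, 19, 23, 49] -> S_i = Random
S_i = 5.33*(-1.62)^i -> [5.33, -8.63, 13.99, -22.66, 36.71]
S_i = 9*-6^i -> [9, -54, 324, -1944, 11664]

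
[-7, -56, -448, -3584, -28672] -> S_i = -7*8^i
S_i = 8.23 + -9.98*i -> [8.23, -1.75, -11.73, -21.71, -31.69]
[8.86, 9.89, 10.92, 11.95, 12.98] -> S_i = 8.86 + 1.03*i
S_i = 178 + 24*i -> [178, 202, 226, 250, 274]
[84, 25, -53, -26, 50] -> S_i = Random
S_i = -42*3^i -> [-42, -126, -378, -1134, -3402]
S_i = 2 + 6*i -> [2, 8, 14, 20, 26]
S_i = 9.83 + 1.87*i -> [9.83, 11.7, 13.57, 15.44, 17.31]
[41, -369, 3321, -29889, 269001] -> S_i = 41*-9^i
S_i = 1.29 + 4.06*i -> [1.29, 5.35, 9.41, 13.47, 17.53]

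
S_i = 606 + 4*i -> [606, 610, 614, 618, 622]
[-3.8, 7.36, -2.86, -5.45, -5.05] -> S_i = Random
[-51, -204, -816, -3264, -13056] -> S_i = -51*4^i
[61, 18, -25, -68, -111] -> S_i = 61 + -43*i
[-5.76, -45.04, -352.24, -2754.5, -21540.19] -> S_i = -5.76*7.82^i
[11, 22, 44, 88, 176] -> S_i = 11*2^i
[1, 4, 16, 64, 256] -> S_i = 1*4^i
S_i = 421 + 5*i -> [421, 426, 431, 436, 441]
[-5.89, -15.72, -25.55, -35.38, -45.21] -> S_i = -5.89 + -9.83*i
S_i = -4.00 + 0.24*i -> [-4.0, -3.76, -3.52, -3.28, -3.04]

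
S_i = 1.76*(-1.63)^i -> [1.76, -2.87, 4.68, -7.62, 12.42]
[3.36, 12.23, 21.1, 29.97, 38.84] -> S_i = 3.36 + 8.87*i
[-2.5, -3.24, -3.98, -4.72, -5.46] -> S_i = -2.50 + -0.74*i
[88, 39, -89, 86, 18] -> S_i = Random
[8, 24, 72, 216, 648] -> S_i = 8*3^i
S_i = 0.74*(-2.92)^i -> [0.74, -2.16, 6.31, -18.42, 53.8]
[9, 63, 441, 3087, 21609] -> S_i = 9*7^i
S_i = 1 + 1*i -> [1, 2, 3, 4, 5]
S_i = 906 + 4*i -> [906, 910, 914, 918, 922]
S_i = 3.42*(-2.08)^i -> [3.42, -7.11, 14.8, -30.78, 64.01]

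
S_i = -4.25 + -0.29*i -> [-4.25, -4.54, -4.83, -5.12, -5.41]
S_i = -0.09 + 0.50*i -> [-0.09, 0.41, 0.91, 1.41, 1.91]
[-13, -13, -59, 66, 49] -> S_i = Random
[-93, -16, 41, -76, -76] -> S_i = Random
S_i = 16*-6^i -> [16, -96, 576, -3456, 20736]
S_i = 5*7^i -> [5, 35, 245, 1715, 12005]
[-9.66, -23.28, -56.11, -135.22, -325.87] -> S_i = -9.66*2.41^i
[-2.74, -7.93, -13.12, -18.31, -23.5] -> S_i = -2.74 + -5.19*i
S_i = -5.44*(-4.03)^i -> [-5.44, 21.92, -88.35, 356.05, -1434.89]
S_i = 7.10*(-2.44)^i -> [7.1, -17.32, 42.27, -103.14, 251.66]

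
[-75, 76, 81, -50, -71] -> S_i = Random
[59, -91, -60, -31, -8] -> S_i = Random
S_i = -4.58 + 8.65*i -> [-4.58, 4.07, 12.72, 21.37, 30.02]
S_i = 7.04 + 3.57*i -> [7.04, 10.61, 14.18, 17.75, 21.32]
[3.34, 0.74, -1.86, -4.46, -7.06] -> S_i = 3.34 + -2.60*i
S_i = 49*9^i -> [49, 441, 3969, 35721, 321489]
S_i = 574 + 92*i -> [574, 666, 758, 850, 942]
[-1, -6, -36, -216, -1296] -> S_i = -1*6^i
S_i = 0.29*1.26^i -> [0.29, 0.37, 0.46, 0.58, 0.73]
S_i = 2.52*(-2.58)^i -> [2.52, -6.5, 16.77, -43.28, 111.66]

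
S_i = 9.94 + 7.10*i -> [9.94, 17.04, 24.14, 31.24, 38.34]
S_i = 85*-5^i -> [85, -425, 2125, -10625, 53125]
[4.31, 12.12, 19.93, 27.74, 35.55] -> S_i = 4.31 + 7.81*i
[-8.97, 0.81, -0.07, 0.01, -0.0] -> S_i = -8.97*(-0.09)^i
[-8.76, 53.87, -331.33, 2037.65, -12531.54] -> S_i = -8.76*(-6.15)^i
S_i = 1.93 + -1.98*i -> [1.93, -0.05, -2.03, -4.01, -5.99]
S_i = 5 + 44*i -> [5, 49, 93, 137, 181]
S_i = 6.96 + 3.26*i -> [6.96, 10.22, 13.48, 16.74, 20.0]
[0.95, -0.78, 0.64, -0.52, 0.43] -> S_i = 0.95*(-0.82)^i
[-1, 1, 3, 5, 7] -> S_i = -1 + 2*i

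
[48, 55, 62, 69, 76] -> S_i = 48 + 7*i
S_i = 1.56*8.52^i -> [1.56, 13.29, 113.24, 964.81, 8220.21]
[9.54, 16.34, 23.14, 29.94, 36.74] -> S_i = 9.54 + 6.80*i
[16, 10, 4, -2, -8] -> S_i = 16 + -6*i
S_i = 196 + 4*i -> [196, 200, 204, 208, 212]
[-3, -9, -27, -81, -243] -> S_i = -3*3^i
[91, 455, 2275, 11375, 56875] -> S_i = 91*5^i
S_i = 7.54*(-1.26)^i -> [7.54, -9.5, 11.97, -15.08, 19.0]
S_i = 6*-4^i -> [6, -24, 96, -384, 1536]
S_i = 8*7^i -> [8, 56, 392, 2744, 19208]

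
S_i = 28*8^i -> [28, 224, 1792, 14336, 114688]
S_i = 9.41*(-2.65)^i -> [9.41, -24.94, 66.08, -175.12, 464.06]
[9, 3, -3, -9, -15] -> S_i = 9 + -6*i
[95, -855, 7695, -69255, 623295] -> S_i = 95*-9^i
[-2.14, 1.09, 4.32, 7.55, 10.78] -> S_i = -2.14 + 3.23*i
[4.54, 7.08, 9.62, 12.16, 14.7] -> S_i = 4.54 + 2.54*i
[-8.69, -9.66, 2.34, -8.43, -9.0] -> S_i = Random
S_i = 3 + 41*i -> [3, 44, 85, 126, 167]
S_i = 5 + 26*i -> [5, 31, 57, 83, 109]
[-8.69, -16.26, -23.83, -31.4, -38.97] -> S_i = -8.69 + -7.57*i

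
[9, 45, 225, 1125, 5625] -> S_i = 9*5^i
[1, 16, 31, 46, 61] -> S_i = 1 + 15*i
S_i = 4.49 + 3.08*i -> [4.49, 7.57, 10.65, 13.73, 16.81]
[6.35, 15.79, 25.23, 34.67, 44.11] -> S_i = 6.35 + 9.44*i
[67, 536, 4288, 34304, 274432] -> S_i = 67*8^i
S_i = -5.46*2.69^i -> [-5.46, -14.69, -39.51, -106.28, -285.89]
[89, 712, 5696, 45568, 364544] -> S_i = 89*8^i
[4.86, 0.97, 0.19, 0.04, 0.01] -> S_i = 4.86*0.20^i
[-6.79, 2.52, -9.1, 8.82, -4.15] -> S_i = Random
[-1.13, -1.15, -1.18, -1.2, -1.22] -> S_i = -1.13*1.02^i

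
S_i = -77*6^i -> [-77, -462, -2772, -16632, -99792]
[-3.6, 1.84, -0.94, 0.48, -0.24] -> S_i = -3.60*(-0.51)^i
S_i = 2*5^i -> [2, 10, 50, 250, 1250]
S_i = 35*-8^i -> [35, -280, 2240, -17920, 143360]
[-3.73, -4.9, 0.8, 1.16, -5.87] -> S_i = Random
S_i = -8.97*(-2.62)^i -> [-8.97, 23.5, -61.57, 161.32, -422.67]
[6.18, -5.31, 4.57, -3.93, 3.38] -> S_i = 6.18*(-0.86)^i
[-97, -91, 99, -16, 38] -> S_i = Random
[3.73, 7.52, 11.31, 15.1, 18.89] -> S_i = 3.73 + 3.79*i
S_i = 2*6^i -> [2, 12, 72, 432, 2592]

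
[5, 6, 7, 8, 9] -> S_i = 5 + 1*i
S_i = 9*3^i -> [9, 27, 81, 243, 729]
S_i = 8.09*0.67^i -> [8.09, 5.42, 3.63, 2.43, 1.63]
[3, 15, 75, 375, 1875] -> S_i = 3*5^i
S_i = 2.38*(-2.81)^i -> [2.38, -6.69, 18.79, -52.81, 148.39]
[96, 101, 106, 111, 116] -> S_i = 96 + 5*i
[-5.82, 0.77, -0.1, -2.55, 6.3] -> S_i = Random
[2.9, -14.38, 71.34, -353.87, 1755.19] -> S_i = 2.90*(-4.96)^i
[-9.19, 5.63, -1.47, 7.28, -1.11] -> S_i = Random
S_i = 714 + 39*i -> [714, 753, 792, 831, 870]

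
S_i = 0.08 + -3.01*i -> [0.08, -2.93, -5.94, -8.95, -11.96]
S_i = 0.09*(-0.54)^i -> [0.09, -0.05, 0.03, -0.01, 0.01]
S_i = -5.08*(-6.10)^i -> [-5.08, 30.99, -189.03, 1153.06, -7033.69]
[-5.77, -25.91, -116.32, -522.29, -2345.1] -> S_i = -5.77*4.49^i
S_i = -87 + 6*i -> [-87, -81, -75, -69, -63]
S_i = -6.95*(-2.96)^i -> [-6.95, 20.57, -60.89, 180.24, -533.52]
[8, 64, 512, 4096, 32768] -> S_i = 8*8^i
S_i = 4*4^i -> [4, 16, 64, 256, 1024]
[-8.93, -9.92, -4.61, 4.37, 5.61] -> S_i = Random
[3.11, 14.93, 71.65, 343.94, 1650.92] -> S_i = 3.11*4.80^i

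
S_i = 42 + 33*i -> [42, 75, 108, 141, 174]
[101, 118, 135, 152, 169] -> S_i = 101 + 17*i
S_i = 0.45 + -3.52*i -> [0.45, -3.07, -6.59, -10.11, -13.63]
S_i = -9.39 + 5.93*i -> [-9.39, -3.46, 2.47, 8.4, 14.33]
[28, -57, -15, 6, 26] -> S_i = Random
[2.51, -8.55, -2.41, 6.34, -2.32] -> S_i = Random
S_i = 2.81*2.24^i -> [2.81, 6.29, 14.1, 31.58, 70.75]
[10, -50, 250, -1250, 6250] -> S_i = 10*-5^i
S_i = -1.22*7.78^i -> [-1.22, -9.49, -73.84, -574.51, -4469.7]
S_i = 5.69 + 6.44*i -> [5.69, 12.13, 18.57, 25.01, 31.45]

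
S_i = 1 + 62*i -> [1, 63, 125, 187, 249]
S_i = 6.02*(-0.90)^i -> [6.02, -5.42, 4.88, -4.39, 3.95]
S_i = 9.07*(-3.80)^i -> [9.07, -34.47, 130.97, -497.69, 1891.22]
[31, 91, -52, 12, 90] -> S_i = Random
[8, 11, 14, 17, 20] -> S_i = 8 + 3*i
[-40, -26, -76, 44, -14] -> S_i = Random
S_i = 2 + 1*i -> [2, 3, 4, 5, 6]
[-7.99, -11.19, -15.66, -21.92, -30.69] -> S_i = -7.99*1.40^i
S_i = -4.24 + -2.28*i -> [-4.24, -6.52, -8.8, -11.08, -13.36]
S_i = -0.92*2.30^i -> [-0.92, -2.12, -4.87, -11.19, -25.75]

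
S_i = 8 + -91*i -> [8, -83, -174, -265, -356]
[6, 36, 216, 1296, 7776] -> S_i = 6*6^i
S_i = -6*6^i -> [-6, -36, -216, -1296, -7776]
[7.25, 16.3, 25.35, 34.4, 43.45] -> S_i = 7.25 + 9.05*i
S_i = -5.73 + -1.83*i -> [-5.73, -7.56, -9.39, -11.22, -13.05]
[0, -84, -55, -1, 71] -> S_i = Random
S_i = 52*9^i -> [52, 468, 4212, 37908, 341172]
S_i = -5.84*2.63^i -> [-5.84, -15.36, -40.39, -106.24, -279.41]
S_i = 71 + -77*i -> [71, -6, -83, -160, -237]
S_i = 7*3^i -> [7, 21, 63, 189, 567]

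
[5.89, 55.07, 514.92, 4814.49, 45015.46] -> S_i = 5.89*9.35^i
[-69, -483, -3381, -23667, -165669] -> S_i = -69*7^i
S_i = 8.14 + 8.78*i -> [8.14, 16.92, 25.7, 34.48, 43.26]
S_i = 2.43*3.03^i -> [2.43, 7.36, 22.31, 67.6, 204.82]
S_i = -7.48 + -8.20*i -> [-7.48, -15.68, -23.88, -32.08, -40.28]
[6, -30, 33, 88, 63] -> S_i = Random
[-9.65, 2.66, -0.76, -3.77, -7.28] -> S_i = Random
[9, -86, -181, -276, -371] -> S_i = 9 + -95*i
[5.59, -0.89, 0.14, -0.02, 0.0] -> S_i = 5.59*(-0.16)^i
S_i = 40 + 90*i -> [40, 130, 220, 310, 400]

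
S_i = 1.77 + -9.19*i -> [1.77, -7.42, -16.61, -25.8, -34.99]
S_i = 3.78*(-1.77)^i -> [3.78, -6.69, 11.84, -20.96, 37.1]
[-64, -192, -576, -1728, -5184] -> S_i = -64*3^i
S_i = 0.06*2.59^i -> [0.06, 0.16, 0.4, 1.04, 2.7]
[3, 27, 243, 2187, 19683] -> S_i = 3*9^i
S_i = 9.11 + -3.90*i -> [9.11, 5.21, 1.31, -2.59, -6.49]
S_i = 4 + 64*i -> [4, 68, 132, 196, 260]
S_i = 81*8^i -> [81, 648, 5184, 41472, 331776]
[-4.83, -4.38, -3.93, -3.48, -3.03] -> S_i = -4.83 + 0.45*i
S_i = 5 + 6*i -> [5, 11, 17, 23, 29]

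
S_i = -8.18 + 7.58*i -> [-8.18, -0.6, 6.98, 14.56, 22.14]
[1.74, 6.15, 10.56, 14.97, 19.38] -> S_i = 1.74 + 4.41*i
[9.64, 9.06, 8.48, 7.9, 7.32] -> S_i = 9.64 + -0.58*i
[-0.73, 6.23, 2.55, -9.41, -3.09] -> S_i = Random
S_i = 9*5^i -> [9, 45, 225, 1125, 5625]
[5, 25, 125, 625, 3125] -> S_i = 5*5^i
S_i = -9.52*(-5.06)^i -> [-9.52, 48.17, -243.75, 1233.36, -6240.78]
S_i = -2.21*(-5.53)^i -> [-2.21, 12.22, -67.58, 373.74, -2066.77]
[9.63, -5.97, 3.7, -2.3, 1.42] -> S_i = 9.63*(-0.62)^i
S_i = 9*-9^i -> [9, -81, 729, -6561, 59049]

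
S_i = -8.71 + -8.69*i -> [-8.71, -17.4, -26.09, -34.78, -43.47]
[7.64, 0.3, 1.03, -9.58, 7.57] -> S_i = Random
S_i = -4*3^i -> [-4, -12, -36, -108, -324]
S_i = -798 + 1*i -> [-798, -797, -796, -795, -794]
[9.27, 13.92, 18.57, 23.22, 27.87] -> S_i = 9.27 + 4.65*i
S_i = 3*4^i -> [3, 12, 48, 192, 768]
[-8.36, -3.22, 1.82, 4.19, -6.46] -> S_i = Random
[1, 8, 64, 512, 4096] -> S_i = 1*8^i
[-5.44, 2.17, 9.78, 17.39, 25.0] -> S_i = -5.44 + 7.61*i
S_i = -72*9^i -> [-72, -648, -5832, -52488, -472392]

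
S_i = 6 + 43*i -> [6, 49, 92, 135, 178]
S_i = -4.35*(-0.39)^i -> [-4.35, 1.7, -0.66, 0.26, -0.1]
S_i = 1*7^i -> [1, 7, 49, 343, 2401]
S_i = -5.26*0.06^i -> [-5.26, -0.32, -0.02, -0.0, -0.0]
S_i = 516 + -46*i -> [516, 470, 424, 378, 332]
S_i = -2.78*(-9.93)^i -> [-2.78, 27.61, -274.12, 2722.03, -27029.74]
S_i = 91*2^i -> [91, 182, 364, 728, 1456]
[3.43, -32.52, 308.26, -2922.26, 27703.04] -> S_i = 3.43*(-9.48)^i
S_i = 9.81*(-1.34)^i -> [9.81, -13.15, 17.61, -23.6, 31.63]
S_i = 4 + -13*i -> [4, -9, -22, -35, -48]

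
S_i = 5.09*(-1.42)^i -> [5.09, -7.23, 10.26, -14.57, 20.7]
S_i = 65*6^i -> [65, 390, 2340, 14040, 84240]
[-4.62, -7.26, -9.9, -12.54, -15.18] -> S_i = -4.62 + -2.64*i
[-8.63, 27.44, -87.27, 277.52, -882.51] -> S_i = -8.63*(-3.18)^i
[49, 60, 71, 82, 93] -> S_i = 49 + 11*i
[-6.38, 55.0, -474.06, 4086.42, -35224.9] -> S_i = -6.38*(-8.62)^i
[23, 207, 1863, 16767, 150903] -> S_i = 23*9^i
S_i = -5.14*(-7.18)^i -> [-5.14, 36.91, -264.98, 1902.55, -13660.32]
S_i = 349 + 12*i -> [349, 361, 373, 385, 397]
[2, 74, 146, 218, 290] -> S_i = 2 + 72*i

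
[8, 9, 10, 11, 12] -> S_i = 8 + 1*i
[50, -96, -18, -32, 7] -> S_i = Random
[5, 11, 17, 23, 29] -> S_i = 5 + 6*i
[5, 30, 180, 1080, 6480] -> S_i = 5*6^i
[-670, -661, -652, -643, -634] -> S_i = -670 + 9*i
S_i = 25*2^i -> [25, 50, 100, 200, 400]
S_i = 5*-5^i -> [5, -25, 125, -625, 3125]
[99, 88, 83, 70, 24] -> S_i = Random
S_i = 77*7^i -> [77, 539, 3773, 26411, 184877]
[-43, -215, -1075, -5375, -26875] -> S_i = -43*5^i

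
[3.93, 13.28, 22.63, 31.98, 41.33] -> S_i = 3.93 + 9.35*i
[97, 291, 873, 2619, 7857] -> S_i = 97*3^i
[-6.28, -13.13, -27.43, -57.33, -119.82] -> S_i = -6.28*2.09^i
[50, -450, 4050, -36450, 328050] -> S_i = 50*-9^i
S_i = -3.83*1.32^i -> [-3.83, -5.06, -6.67, -8.81, -11.63]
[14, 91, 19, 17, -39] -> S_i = Random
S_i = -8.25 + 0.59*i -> [-8.25, -7.66, -7.07, -6.48, -5.89]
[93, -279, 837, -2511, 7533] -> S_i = 93*-3^i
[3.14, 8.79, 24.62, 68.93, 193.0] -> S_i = 3.14*2.80^i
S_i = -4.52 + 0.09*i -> [-4.52, -4.43, -4.34, -4.25, -4.16]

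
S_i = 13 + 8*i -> [13, 21, 29, 37, 45]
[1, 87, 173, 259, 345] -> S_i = 1 + 86*i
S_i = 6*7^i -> [6, 42, 294, 2058, 14406]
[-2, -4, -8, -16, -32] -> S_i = -2*2^i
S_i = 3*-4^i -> [3, -12, 48, -192, 768]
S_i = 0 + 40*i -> [0, 40, 80, 120, 160]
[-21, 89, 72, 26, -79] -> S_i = Random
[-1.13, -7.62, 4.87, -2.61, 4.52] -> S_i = Random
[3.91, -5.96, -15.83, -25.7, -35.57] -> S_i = 3.91 + -9.87*i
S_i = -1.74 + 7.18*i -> [-1.74, 5.44, 12.62, 19.8, 26.98]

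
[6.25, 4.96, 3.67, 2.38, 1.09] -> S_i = 6.25 + -1.29*i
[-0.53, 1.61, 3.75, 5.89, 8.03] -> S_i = -0.53 + 2.14*i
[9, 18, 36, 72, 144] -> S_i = 9*2^i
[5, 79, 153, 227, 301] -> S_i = 5 + 74*i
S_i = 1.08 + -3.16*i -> [1.08, -2.08, -5.24, -8.4, -11.56]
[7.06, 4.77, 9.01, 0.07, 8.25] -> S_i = Random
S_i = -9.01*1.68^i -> [-9.01, -15.14, -25.43, -42.72, -71.77]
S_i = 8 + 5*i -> [8, 13, 18, 23, 28]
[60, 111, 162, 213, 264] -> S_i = 60 + 51*i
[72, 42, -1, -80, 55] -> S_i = Random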